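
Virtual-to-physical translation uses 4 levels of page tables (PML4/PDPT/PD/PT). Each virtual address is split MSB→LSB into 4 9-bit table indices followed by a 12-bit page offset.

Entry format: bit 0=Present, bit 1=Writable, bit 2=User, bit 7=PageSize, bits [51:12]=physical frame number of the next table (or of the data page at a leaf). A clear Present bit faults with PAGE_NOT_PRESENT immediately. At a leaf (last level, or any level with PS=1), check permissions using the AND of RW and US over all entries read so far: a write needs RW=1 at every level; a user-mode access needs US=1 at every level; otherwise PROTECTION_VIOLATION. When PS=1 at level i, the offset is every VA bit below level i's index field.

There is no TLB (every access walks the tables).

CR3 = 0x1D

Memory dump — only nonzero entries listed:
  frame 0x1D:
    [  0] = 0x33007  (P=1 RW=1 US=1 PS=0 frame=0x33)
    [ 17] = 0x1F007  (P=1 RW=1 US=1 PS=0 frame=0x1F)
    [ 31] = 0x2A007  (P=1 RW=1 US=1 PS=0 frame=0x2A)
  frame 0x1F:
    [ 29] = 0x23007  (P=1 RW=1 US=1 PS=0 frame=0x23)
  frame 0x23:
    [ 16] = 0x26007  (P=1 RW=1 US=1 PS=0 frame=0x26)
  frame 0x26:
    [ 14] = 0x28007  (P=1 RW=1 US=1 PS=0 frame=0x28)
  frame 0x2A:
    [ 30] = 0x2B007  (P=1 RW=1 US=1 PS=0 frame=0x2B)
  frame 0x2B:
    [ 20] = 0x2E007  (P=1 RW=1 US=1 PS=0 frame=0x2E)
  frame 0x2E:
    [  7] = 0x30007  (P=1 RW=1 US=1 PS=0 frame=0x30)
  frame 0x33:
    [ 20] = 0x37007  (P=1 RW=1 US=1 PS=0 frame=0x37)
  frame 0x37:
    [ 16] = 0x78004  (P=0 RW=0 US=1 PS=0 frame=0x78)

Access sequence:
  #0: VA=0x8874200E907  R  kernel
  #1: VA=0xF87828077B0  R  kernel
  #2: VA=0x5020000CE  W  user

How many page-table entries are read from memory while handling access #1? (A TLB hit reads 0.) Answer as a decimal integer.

Per-access translation:
#0 VA=0x8874200E907 (r,kernel):
  lvl0: tbl 0x1D, slot 17 ⇒ 0x1F007 (P1/RW1/US1/PS0)
  lvl1: tbl 0x1F, slot 29 ⇒ 0x23007 (P1/RW1/US1/PS0)
  lvl2: tbl 0x23, slot 16 ⇒ 0x26007 (P1/RW1/US1/PS0)
  lvl3: tbl 0x26, slot 14 ⇒ 0x28007 (P1/RW1/US1/PS0)
  ⇒ phys 0x28907  [4 reads]
#1 VA=0xF87828077B0 (r,kernel):
  lvl0: tbl 0x1D, slot 31 ⇒ 0x2A007 (P1/RW1/US1/PS0)
  lvl1: tbl 0x2A, slot 30 ⇒ 0x2B007 (P1/RW1/US1/PS0)
  lvl2: tbl 0x2B, slot 20 ⇒ 0x2E007 (P1/RW1/US1/PS0)
  lvl3: tbl 0x2E, slot 7 ⇒ 0x30007 (P1/RW1/US1/PS0)
  ⇒ phys 0x307B0  [4 reads]
#2 VA=0x5020000CE (w,user):
  lvl0: tbl 0x1D, slot 0 ⇒ 0x33007 (P1/RW1/US1/PS0)
  lvl1: tbl 0x33, slot 20 ⇒ 0x37007 (P1/RW1/US1/PS0)
  lvl2: tbl 0x37, slot 16 ⇒ 0x78004 (P0/RW0/US1/PS0)
  → PAGE_NOT_PRESENT  (3 entries read)

Entries read for #1: 4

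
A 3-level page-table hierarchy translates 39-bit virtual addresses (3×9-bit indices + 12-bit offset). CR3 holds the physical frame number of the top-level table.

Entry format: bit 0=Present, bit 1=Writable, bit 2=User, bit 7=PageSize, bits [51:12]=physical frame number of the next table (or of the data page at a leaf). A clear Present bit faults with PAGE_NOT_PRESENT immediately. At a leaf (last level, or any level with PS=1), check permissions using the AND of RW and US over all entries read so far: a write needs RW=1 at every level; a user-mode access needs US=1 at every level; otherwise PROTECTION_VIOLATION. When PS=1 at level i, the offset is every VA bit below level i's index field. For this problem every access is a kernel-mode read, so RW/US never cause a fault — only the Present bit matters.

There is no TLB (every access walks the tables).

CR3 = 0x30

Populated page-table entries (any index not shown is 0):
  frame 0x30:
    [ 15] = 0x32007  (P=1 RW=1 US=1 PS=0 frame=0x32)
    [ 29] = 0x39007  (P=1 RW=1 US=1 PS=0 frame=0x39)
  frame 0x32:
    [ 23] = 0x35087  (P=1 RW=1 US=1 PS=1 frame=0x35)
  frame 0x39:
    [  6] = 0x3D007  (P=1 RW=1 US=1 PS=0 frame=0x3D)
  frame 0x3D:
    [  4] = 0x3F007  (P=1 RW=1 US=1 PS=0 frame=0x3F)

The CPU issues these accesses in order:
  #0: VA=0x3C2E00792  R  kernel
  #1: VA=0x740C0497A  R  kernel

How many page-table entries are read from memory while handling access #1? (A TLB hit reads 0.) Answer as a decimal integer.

Trace:
#0 VA=0x3C2E00792 (r,kernel):
  lvl0: tbl 0x30, slot 15 ⇒ 0x32007 (P1/RW1/US1/PS0)
  lvl1: tbl 0x32, slot 23 ⇒ 0x35087 (P1/RW1/US1/PS1)
  ✓ 0x35792 (huge @L1)  — 2 lookups
#1 VA=0x740C0497A (r,kernel):
  lvl0: tbl 0x30, slot 29 ⇒ 0x39007 (P1/RW1/US1/PS0)
  lvl1: tbl 0x39, slot 6 ⇒ 0x3D007 (P1/RW1/US1/PS0)
  lvl2: tbl 0x3D, slot 4 ⇒ 0x3F007 (P1/RW1/US1/PS0)
  ✓ 0x3F97A  — 3 lookups

Entries read for #1: 3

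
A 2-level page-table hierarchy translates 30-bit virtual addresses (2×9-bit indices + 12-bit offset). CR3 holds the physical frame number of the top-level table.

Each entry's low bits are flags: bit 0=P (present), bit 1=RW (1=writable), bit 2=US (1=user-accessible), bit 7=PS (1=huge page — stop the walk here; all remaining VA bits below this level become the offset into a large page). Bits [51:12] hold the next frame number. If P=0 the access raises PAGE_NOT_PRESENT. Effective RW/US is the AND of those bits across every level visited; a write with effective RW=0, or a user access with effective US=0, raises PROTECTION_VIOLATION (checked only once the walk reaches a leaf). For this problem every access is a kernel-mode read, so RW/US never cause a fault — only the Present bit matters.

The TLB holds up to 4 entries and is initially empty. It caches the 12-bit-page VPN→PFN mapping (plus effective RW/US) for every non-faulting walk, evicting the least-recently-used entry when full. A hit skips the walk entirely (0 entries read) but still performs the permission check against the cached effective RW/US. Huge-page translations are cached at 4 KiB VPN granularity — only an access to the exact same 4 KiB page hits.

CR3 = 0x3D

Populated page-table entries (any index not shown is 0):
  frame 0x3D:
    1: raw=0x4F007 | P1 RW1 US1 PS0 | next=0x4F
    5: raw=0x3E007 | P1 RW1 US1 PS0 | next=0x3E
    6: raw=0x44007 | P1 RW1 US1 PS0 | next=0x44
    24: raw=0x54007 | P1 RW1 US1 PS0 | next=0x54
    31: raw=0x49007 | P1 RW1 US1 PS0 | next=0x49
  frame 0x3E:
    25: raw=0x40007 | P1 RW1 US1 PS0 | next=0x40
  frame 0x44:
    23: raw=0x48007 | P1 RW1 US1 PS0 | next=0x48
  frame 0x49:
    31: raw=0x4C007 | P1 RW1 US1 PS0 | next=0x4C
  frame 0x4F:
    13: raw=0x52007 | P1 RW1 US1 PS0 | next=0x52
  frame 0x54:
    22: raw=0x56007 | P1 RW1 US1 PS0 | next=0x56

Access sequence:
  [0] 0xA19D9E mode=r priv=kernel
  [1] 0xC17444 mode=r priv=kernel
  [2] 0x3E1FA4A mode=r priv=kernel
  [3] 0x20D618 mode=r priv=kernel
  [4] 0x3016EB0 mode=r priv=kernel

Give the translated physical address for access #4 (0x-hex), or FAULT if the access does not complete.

Per-access translation:
#0 VA=0xA19D9E (r,kernel):
  L0: frame=0x3D idx=5 entry=0x3E007 [P=1 RW=1 US=1 PS=0]
  L1: frame=0x3E idx=25 entry=0x40007 [P=1 RW=1 US=1 PS=0]
  → PA=0x40D9E  (2 entries read)
#1 VA=0xC17444 (r,kernel):
  L0: frame=0x3D idx=6 entry=0x44007 [P=1 RW=1 US=1 PS=0]
  L1: frame=0x44 idx=23 entry=0x48007 [P=1 RW=1 US=1 PS=0]
  → PA=0x48444  (2 entries read)
#2 VA=0x3E1FA4A (r,kernel):
  L0: frame=0x3D idx=31 entry=0x49007 [P=1 RW=1 US=1 PS=0]
  L1: frame=0x49 idx=31 entry=0x4C007 [P=1 RW=1 US=1 PS=0]
  → PA=0x4CA4A  (2 entries read)
#3 VA=0x20D618 (r,kernel):
  L0: frame=0x3D idx=1 entry=0x4F007 [P=1 RW=1 US=1 PS=0]
  L1: frame=0x4F idx=13 entry=0x52007 [P=1 RW=1 US=1 PS=0]
  → PA=0x52618  (2 entries read)
#4 VA=0x3016EB0 (r,kernel):
  L0: frame=0x3D idx=24 entry=0x54007 [P=1 RW=1 US=1 PS=0]
  L1: frame=0x54 idx=22 entry=0x56007 [P=1 RW=1 US=1 PS=0]
  → PA=0x56EB0  (2 entries read)

Access #4 PA: 0x56EB0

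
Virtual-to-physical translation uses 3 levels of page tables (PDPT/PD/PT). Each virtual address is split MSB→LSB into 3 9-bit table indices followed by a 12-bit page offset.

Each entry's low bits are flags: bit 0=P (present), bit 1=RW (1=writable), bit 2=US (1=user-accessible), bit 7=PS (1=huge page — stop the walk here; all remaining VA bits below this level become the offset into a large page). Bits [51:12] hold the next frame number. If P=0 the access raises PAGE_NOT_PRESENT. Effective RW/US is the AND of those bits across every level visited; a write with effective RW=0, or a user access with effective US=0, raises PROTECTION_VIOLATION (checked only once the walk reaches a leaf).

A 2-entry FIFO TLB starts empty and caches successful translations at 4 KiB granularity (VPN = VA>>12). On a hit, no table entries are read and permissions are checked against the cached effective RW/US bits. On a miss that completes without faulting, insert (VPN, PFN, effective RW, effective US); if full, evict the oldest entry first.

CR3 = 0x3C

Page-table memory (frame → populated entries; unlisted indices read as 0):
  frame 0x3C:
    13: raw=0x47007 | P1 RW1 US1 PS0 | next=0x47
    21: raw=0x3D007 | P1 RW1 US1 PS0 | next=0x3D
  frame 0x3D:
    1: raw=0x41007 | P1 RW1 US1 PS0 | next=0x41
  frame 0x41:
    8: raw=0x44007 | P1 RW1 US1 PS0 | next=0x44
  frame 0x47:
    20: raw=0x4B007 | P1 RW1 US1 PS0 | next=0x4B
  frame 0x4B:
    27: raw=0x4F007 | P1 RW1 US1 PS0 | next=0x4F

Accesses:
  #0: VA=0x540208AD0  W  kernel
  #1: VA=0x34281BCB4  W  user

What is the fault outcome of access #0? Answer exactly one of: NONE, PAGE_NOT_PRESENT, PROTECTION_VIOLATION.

Walk each access:
#0 VA=0x540208AD0 (w,kernel):
  L0 @0x3C[21] → 0x3D007  P=1,RW=1,US=1,PS=0
  L1 @0x3D[1] → 0x41007  P=1,RW=1,US=1,PS=0
  L2 @0x41[8] → 0x44007  P=1,RW=1,US=1,PS=0
  ✓ 0x44AD0  — 3 lookups
#1 VA=0x34281BCB4 (w,user):
  L0 @0x3C[13] → 0x47007  P=1,RW=1,US=1,PS=0
  L1 @0x47[20] → 0x4B007  P=1,RW=1,US=1,PS=0
  L2 @0x4B[27] → 0x4F007  P=1,RW=1,US=1,PS=0
  ✓ 0x4FCB4  — 3 lookups

Access #0 fault: NONE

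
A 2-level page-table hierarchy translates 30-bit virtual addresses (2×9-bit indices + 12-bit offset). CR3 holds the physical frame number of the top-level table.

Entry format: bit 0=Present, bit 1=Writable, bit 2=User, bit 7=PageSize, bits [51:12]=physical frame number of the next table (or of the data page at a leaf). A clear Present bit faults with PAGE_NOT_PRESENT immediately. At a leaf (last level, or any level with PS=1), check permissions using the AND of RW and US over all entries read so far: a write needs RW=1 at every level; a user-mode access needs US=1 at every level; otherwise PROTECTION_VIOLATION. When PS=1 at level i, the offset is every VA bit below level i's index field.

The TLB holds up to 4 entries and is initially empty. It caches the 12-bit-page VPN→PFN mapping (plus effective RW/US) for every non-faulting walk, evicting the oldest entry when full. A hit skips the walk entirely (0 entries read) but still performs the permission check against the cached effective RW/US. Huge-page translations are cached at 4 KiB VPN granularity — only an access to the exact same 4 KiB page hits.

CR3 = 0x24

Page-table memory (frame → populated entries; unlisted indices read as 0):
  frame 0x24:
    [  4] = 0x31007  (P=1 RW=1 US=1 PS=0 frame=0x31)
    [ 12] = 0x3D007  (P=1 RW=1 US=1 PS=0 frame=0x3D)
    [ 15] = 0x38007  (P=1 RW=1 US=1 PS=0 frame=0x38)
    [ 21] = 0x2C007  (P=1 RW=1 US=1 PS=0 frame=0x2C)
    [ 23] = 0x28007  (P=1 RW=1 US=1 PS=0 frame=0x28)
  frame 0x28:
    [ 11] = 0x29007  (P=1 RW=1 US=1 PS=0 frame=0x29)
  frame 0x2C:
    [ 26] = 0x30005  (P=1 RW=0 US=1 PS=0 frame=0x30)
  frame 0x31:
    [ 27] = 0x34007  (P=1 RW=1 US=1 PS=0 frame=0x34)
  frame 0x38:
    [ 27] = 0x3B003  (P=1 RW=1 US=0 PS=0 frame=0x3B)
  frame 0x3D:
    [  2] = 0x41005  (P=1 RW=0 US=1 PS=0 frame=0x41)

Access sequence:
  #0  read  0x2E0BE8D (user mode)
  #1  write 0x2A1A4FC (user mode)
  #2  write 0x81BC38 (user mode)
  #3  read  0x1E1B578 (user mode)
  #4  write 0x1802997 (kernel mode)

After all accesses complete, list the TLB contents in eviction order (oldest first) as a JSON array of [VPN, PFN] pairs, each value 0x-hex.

Walk each access:
#0 VA=0x2E0BE8D (r,user):
  lvl0: tbl 0x24, slot 23 ⇒ 0x28007 (P1/RW1/US1/PS0)
  lvl1: tbl 0x28, slot 11 ⇒ 0x29007 (P1/RW1/US1/PS0)
  ⇒ phys 0x29E8D  [2 reads]
#1 VA=0x2A1A4FC (w,user):
  lvl0: tbl 0x24, slot 21 ⇒ 0x2C007 (P1/RW1/US1/PS0)
  lvl1: tbl 0x2C, slot 26 ⇒ 0x30005 (P1/RW0/US1/PS0)
  ⇒ fault: PROTECTION_VIOLATION  — 2 lookups
#2 VA=0x81BC38 (w,user):
  lvl0: tbl 0x24, slot 4 ⇒ 0x31007 (P1/RW1/US1/PS0)
  lvl1: tbl 0x31, slot 27 ⇒ 0x34007 (P1/RW1/US1/PS0)
  ⇒ phys 0x34C38  [2 reads]
#3 VA=0x1E1B578 (r,user):
  lvl0: tbl 0x24, slot 15 ⇒ 0x38007 (P1/RW1/US1/PS0)
  lvl1: tbl 0x38, slot 27 ⇒ 0x3B003 (P1/RW1/US0/PS0)
  ⇒ fault: PROTECTION_VIOLATION  — 2 lookups
#4 VA=0x1802997 (w,kernel):
  lvl0: tbl 0x24, slot 12 ⇒ 0x3D007 (P1/RW1/US1/PS0)
  lvl1: tbl 0x3D, slot 2 ⇒ 0x41005 (P1/RW0/US1/PS0)
  ⇒ fault: PROTECTION_VIOLATION  — 2 lookups

TLB: [["0x2E0B", "0x29"], ["0x81B", "0x34"]]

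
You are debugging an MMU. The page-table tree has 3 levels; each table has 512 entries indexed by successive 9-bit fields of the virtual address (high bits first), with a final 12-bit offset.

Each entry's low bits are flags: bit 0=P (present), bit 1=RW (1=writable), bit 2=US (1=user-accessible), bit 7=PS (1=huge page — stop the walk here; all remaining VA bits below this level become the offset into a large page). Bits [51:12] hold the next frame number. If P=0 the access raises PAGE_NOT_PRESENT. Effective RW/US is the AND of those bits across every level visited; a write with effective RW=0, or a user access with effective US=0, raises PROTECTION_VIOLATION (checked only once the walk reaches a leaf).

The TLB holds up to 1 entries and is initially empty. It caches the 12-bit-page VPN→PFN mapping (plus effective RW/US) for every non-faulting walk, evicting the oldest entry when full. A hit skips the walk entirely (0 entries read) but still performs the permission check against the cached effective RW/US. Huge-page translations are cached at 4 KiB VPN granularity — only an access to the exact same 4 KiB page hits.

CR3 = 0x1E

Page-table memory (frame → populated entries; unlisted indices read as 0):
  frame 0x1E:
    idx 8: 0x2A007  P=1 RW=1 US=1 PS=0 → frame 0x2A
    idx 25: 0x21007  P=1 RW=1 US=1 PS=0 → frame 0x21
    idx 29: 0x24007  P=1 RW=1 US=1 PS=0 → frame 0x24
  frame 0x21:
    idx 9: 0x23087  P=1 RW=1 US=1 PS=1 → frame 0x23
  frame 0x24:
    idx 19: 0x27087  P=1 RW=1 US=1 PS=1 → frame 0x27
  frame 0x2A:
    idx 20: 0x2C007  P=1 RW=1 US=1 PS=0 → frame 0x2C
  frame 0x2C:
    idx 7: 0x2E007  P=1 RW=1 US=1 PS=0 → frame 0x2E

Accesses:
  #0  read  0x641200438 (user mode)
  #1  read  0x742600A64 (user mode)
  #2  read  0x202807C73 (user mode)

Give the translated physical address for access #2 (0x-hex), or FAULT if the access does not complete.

Trace:
#0 VA=0x641200438 (r,user):
  lvl0: tbl 0x1E, slot 25 ⇒ 0x21007 (P1/RW1/US1/PS0)
  lvl1: tbl 0x21, slot 9 ⇒ 0x23087 (P1/RW1/US1/PS1)
  ⇒ phys 0x23438 (huge @L1)  [2 reads]
#1 VA=0x742600A64 (r,user):
  lvl0: tbl 0x1E, slot 29 ⇒ 0x24007 (P1/RW1/US1/PS0)
  lvl1: tbl 0x24, slot 19 ⇒ 0x27087 (P1/RW1/US1/PS1)
  ⇒ phys 0x27A64 (huge @L1)  [2 reads]
#2 VA=0x202807C73 (r,user):
  lvl0: tbl 0x1E, slot 8 ⇒ 0x2A007 (P1/RW1/US1/PS0)
  lvl1: tbl 0x2A, slot 20 ⇒ 0x2C007 (P1/RW1/US1/PS0)
  lvl2: tbl 0x2C, slot 7 ⇒ 0x2E007 (P1/RW1/US1/PS0)
  ⇒ phys 0x2EC73  [3 reads]

Access #2 PA: 0x2EC73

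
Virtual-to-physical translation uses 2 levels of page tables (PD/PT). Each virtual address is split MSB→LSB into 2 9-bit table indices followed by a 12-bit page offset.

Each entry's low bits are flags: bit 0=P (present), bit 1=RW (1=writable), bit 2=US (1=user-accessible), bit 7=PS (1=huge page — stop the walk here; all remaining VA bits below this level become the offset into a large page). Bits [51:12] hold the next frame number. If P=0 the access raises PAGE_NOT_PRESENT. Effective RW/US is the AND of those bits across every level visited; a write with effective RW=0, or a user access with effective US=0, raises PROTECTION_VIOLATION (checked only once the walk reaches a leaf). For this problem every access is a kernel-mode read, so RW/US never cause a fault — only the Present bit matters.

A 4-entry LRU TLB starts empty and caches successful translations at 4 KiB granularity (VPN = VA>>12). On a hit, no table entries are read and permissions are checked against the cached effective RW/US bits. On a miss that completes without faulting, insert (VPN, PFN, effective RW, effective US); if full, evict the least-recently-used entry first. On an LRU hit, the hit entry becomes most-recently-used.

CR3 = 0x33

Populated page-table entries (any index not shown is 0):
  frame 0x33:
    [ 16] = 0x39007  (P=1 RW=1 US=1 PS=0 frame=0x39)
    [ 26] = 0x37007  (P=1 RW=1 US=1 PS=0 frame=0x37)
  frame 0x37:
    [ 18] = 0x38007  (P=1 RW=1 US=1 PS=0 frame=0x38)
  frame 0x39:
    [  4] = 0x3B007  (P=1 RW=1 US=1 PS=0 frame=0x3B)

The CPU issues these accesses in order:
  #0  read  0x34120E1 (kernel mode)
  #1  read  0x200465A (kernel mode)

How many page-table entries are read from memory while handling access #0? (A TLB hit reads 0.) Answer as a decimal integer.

Trace:
#0 VA=0x34120E1 (r,kernel):
  lvl0: tbl 0x33, slot 26 ⇒ 0x37007 (P1/RW1/US1/PS0)
  lvl1: tbl 0x37, slot 18 ⇒ 0x38007 (P1/RW1/US1/PS0)
  ⇒ phys 0x380E1  [2 reads]
#1 VA=0x200465A (r,kernel):
  lvl0: tbl 0x33, slot 16 ⇒ 0x39007 (P1/RW1/US1/PS0)
  lvl1: tbl 0x39, slot 4 ⇒ 0x3B007 (P1/RW1/US1/PS0)
  ⇒ phys 0x3B65A  [2 reads]

Entries read for #0: 2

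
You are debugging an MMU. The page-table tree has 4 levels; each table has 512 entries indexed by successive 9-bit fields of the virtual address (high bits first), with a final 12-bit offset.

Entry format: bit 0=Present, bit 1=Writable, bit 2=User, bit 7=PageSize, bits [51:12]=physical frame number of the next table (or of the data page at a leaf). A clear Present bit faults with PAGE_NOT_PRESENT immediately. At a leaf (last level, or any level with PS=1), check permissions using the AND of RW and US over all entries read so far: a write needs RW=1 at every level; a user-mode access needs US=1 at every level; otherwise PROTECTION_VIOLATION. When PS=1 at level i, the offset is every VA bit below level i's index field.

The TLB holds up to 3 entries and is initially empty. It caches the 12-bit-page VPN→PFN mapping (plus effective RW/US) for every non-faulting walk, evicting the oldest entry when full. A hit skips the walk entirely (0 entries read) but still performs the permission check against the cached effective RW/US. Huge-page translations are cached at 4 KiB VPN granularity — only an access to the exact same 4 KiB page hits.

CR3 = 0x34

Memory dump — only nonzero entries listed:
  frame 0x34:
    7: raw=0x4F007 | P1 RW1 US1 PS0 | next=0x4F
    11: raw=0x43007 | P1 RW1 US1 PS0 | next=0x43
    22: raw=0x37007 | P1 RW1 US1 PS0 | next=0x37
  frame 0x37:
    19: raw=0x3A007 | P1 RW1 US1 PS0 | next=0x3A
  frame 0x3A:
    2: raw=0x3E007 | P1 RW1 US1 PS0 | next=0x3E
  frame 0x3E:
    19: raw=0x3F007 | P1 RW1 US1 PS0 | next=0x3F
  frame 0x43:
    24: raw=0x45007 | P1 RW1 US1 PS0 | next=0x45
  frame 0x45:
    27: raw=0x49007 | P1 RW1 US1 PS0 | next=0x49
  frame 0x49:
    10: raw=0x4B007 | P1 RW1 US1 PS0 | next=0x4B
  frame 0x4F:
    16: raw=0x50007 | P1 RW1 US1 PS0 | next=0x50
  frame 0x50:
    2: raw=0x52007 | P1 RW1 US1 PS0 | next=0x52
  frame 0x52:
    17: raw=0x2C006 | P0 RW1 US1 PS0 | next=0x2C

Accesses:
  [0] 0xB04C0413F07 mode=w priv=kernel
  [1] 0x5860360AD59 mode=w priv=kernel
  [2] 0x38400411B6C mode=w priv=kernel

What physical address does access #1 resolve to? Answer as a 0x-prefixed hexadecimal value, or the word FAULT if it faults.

Per-access translation:
#0 VA=0xB04C0413F07 (w,kernel):
  [0] read 0x34 idx=22: raw=0x37007 flags P=1 W=1 U=1 S=0
  [1] read 0x37 idx=19: raw=0x3A007 flags P=1 W=1 U=1 S=0
  [2] read 0x3A idx=2: raw=0x3E007 flags P=1 W=1 U=1 S=0
  [3] read 0x3E idx=19: raw=0x3F007 flags P=1 W=1 U=1 S=0
  → PA=0x3FF07  (4 entries read)
#1 VA=0x5860360AD59 (w,kernel):
  [0] read 0x34 idx=11: raw=0x43007 flags P=1 W=1 U=1 S=0
  [1] read 0x43 idx=24: raw=0x45007 flags P=1 W=1 U=1 S=0
  [2] read 0x45 idx=27: raw=0x49007 flags P=1 W=1 U=1 S=0
  [3] read 0x49 idx=10: raw=0x4B007 flags P=1 W=1 U=1 S=0
  → PA=0x4BD59  (4 entries read)
#2 VA=0x38400411B6C (w,kernel):
  [0] read 0x34 idx=7: raw=0x4F007 flags P=1 W=1 U=1 S=0
  [1] read 0x4F idx=16: raw=0x50007 flags P=1 W=1 U=1 S=0
  [2] read 0x50 idx=2: raw=0x52007 flags P=1 W=1 U=1 S=0
  [3] read 0x52 idx=17: raw=0x2C006 flags P=0 W=1 U=1 S=0
  ⇒ fault: PAGE_NOT_PRESENT  — 4 lookups

Access #1 PA: 0x4BD59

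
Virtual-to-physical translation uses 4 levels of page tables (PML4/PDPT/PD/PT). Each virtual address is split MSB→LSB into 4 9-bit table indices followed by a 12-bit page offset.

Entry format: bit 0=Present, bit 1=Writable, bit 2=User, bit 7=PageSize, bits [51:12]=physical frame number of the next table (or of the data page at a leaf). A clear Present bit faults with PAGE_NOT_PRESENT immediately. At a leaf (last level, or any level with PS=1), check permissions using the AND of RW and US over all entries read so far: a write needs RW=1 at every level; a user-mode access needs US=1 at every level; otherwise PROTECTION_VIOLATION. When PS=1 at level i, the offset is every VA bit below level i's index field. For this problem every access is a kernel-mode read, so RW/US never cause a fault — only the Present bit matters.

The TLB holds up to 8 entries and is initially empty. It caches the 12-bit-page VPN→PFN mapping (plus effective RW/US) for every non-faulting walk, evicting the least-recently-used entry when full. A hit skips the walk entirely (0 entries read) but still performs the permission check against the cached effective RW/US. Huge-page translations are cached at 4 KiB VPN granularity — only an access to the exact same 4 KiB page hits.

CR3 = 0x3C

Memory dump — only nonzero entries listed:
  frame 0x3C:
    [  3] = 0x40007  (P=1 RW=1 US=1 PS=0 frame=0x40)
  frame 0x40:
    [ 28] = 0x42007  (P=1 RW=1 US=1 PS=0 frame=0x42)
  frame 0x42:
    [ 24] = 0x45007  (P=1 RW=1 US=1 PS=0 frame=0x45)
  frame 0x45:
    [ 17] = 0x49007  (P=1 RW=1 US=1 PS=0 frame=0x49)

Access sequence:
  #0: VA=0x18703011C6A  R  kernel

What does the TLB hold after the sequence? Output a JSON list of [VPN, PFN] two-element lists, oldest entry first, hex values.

Walk each access:
#0 VA=0x18703011C6A (r,kernel):
  lvl0: tbl 0x3C, slot 3 ⇒ 0x40007 (P1/RW1/US1/PS0)
  lvl1: tbl 0x40, slot 28 ⇒ 0x42007 (P1/RW1/US1/PS0)
  lvl2: tbl 0x42, slot 24 ⇒ 0x45007 (P1/RW1/US1/PS0)
  lvl3: tbl 0x45, slot 17 ⇒ 0x49007 (P1/RW1/US1/PS0)
  ⇒ phys 0x49C6A  [4 reads]

TLB: [["0x18703011", "0x49"]]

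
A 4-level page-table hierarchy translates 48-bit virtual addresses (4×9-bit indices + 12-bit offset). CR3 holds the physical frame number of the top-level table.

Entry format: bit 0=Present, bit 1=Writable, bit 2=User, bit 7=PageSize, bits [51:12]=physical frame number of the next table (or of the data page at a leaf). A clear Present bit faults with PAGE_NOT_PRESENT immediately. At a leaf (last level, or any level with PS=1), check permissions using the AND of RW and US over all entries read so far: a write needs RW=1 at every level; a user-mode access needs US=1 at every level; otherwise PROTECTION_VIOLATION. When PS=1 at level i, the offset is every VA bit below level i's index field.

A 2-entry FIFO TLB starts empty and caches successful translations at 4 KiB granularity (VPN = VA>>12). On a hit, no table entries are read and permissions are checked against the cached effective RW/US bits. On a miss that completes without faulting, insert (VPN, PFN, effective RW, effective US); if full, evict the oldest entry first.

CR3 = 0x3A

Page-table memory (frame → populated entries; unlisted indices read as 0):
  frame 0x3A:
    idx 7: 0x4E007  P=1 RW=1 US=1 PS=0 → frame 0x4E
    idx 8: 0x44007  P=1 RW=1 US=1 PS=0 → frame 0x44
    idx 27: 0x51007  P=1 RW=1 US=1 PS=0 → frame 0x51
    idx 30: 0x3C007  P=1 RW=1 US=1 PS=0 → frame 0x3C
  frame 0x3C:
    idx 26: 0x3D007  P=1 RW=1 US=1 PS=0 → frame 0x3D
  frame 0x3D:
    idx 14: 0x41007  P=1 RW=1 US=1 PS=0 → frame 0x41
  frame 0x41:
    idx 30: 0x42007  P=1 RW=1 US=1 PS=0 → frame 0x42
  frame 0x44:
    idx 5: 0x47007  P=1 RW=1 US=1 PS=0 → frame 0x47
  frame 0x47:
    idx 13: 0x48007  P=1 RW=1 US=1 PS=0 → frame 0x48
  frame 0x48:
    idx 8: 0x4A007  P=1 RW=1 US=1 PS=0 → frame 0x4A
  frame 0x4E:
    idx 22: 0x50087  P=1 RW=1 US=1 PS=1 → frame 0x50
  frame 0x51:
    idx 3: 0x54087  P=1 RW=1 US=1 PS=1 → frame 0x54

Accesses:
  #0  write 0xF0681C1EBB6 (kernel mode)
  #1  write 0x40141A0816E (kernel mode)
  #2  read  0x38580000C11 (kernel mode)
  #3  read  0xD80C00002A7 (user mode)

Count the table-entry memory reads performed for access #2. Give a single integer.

Walk each access:
#0 VA=0xF0681C1EBB6 (w,kernel):
  L0: frame=0x3A idx=30 entry=0x3C007 [P=1 RW=1 US=1 PS=0]
  L1: frame=0x3C idx=26 entry=0x3D007 [P=1 RW=1 US=1 PS=0]
  L2: frame=0x3D idx=14 entry=0x41007 [P=1 RW=1 US=1 PS=0]
  L3: frame=0x41 idx=30 entry=0x42007 [P=1 RW=1 US=1 PS=0]
  ⇒ phys 0x42BB6  [4 reads]
#1 VA=0x40141A0816E (w,kernel):
  L0: frame=0x3A idx=8 entry=0x44007 [P=1 RW=1 US=1 PS=0]
  L1: frame=0x44 idx=5 entry=0x47007 [P=1 RW=1 US=1 PS=0]
  L2: frame=0x47 idx=13 entry=0x48007 [P=1 RW=1 US=1 PS=0]
  L3: frame=0x48 idx=8 entry=0x4A007 [P=1 RW=1 US=1 PS=0]
  ⇒ phys 0x4A16E  [4 reads]
#2 VA=0x38580000C11 (r,kernel):
  L0: frame=0x3A idx=7 entry=0x4E007 [P=1 RW=1 US=1 PS=0]
  L1: frame=0x4E idx=22 entry=0x50087 [P=1 RW=1 US=1 PS=1]
  ⇒ phys 0x50C11 (huge @L1)  [2 reads]
#3 VA=0xD80C00002A7 (r,user):
  L0: frame=0x3A idx=27 entry=0x51007 [P=1 RW=1 US=1 PS=0]
  L1: frame=0x51 idx=3 entry=0x54087 [P=1 RW=1 US=1 PS=1]
  ⇒ phys 0x542A7 (huge @L1)  [2 reads]

Entries read for #2: 2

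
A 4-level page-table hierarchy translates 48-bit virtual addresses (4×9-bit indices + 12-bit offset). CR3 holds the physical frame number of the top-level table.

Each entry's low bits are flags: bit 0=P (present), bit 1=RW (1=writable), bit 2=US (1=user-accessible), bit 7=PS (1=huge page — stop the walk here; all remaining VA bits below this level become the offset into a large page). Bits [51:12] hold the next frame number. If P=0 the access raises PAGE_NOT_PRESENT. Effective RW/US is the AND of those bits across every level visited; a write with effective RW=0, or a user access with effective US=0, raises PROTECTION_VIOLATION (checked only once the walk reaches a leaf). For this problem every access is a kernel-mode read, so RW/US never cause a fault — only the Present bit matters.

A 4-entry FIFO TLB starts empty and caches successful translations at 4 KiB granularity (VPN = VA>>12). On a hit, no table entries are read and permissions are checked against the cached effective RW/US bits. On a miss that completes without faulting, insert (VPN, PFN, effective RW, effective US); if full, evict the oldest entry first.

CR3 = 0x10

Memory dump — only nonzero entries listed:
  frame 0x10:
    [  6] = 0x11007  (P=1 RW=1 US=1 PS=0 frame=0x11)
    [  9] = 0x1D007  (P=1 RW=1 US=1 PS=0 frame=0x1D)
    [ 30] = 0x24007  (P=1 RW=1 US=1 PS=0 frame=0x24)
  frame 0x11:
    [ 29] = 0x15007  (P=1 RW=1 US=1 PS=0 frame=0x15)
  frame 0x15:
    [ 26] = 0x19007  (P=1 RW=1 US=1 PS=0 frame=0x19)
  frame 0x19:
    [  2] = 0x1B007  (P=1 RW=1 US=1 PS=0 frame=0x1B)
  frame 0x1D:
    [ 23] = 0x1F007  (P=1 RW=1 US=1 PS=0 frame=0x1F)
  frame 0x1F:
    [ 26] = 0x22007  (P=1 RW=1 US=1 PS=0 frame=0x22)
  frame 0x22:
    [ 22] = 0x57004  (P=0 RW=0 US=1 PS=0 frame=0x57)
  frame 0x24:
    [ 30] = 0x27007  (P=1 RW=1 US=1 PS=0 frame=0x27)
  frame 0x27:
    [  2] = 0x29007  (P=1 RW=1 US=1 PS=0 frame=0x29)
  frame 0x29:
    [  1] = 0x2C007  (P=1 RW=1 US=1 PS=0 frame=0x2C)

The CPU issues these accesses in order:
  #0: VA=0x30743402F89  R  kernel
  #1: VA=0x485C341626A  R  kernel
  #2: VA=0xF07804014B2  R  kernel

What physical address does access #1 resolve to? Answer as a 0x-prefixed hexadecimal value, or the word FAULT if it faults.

Trace:
#0 VA=0x30743402F89 (r,kernel):
  lvl0: tbl 0x10, slot 6 ⇒ 0x11007 (P1/RW1/US1/PS0)
  lvl1: tbl 0x11, slot 29 ⇒ 0x15007 (P1/RW1/US1/PS0)
  lvl2: tbl 0x15, slot 26 ⇒ 0x19007 (P1/RW1/US1/PS0)
  lvl3: tbl 0x19, slot 2 ⇒ 0x1B007 (P1/RW1/US1/PS0)
  → PA=0x1BF89  (4 entries read)
#1 VA=0x485C341626A (r,kernel):
  lvl0: tbl 0x10, slot 9 ⇒ 0x1D007 (P1/RW1/US1/PS0)
  lvl1: tbl 0x1D, slot 23 ⇒ 0x1F007 (P1/RW1/US1/PS0)
  lvl2: tbl 0x1F, slot 26 ⇒ 0x22007 (P1/RW1/US1/PS0)
  lvl3: tbl 0x22, slot 22 ⇒ 0x57004 (P0/RW0/US1/PS0)
  ⇒ fault: PAGE_NOT_PRESENT  — 4 lookups
#2 VA=0xF07804014B2 (r,kernel):
  lvl0: tbl 0x10, slot 30 ⇒ 0x24007 (P1/RW1/US1/PS0)
  lvl1: tbl 0x24, slot 30 ⇒ 0x27007 (P1/RW1/US1/PS0)
  lvl2: tbl 0x27, slot 2 ⇒ 0x29007 (P1/RW1/US1/PS0)
  lvl3: tbl 0x29, slot 1 ⇒ 0x2C007 (P1/RW1/US1/PS0)
  → PA=0x2C4B2  (4 entries read)

Access #1 PA: FAULT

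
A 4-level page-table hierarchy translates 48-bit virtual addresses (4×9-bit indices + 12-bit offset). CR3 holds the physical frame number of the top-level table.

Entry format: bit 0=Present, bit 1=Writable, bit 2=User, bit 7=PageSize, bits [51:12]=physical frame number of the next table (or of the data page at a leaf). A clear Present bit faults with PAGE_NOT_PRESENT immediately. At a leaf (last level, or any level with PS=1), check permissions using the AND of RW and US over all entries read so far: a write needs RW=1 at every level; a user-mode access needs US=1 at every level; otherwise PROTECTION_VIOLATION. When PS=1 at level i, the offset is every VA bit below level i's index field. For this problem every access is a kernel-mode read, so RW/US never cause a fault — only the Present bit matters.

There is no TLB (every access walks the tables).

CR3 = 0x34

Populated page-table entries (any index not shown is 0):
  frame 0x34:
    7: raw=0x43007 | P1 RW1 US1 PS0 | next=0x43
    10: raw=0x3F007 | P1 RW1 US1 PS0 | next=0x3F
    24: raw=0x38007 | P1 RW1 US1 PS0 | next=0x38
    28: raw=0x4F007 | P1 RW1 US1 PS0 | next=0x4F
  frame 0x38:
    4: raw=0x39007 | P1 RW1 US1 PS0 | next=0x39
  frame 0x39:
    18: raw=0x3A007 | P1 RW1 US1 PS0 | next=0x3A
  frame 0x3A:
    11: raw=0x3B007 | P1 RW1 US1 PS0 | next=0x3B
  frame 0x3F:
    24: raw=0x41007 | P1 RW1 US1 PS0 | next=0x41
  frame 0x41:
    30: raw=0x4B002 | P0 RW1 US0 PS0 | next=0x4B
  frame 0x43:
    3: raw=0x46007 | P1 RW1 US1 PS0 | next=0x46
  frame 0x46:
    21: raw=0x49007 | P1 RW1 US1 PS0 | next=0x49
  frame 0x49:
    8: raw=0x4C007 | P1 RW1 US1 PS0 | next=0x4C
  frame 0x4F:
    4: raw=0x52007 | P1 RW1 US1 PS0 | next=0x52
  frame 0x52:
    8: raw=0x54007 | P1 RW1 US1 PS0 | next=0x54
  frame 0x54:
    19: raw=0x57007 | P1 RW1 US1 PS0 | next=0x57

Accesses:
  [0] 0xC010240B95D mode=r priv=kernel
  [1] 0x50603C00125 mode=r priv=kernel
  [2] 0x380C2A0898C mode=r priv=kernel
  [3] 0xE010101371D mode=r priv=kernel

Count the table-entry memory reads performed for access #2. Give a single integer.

Walk each access:
#0 VA=0xC010240B95D (r,kernel):
  L0: frame=0x34 idx=24 entry=0x38007 [P=1 RW=1 US=1 PS=0]
  L1: frame=0x38 idx=4 entry=0x39007 [P=1 RW=1 US=1 PS=0]
  L2: frame=0x39 idx=18 entry=0x3A007 [P=1 RW=1 US=1 PS=0]
  L3: frame=0x3A idx=11 entry=0x3B007 [P=1 RW=1 US=1 PS=0]
  ⇒ phys 0x3B95D  [4 reads]
#1 VA=0x50603C00125 (r,kernel):
  L0: frame=0x34 idx=10 entry=0x3F007 [P=1 RW=1 US=1 PS=0]
  L1: frame=0x3F idx=24 entry=0x41007 [P=1 RW=1 US=1 PS=0]
  L2: frame=0x41 idx=30 entry=0x4B002 [P=0 RW=1 US=0 PS=0]
  → PAGE_NOT_PRESENT  (3 entries read)
#2 VA=0x380C2A0898C (r,kernel):
  L0: frame=0x34 idx=7 entry=0x43007 [P=1 RW=1 US=1 PS=0]
  L1: frame=0x43 idx=3 entry=0x46007 [P=1 RW=1 US=1 PS=0]
  L2: frame=0x46 idx=21 entry=0x49007 [P=1 RW=1 US=1 PS=0]
  L3: frame=0x49 idx=8 entry=0x4C007 [P=1 RW=1 US=1 PS=0]
  ⇒ phys 0x4C98C  [4 reads]
#3 VA=0xE010101371D (r,kernel):
  L0: frame=0x34 idx=28 entry=0x4F007 [P=1 RW=1 US=1 PS=0]
  L1: frame=0x4F idx=4 entry=0x52007 [P=1 RW=1 US=1 PS=0]
  L2: frame=0x52 idx=8 entry=0x54007 [P=1 RW=1 US=1 PS=0]
  L3: frame=0x54 idx=19 entry=0x57007 [P=1 RW=1 US=1 PS=0]
  ⇒ phys 0x5771D  [4 reads]

Entries read for #2: 4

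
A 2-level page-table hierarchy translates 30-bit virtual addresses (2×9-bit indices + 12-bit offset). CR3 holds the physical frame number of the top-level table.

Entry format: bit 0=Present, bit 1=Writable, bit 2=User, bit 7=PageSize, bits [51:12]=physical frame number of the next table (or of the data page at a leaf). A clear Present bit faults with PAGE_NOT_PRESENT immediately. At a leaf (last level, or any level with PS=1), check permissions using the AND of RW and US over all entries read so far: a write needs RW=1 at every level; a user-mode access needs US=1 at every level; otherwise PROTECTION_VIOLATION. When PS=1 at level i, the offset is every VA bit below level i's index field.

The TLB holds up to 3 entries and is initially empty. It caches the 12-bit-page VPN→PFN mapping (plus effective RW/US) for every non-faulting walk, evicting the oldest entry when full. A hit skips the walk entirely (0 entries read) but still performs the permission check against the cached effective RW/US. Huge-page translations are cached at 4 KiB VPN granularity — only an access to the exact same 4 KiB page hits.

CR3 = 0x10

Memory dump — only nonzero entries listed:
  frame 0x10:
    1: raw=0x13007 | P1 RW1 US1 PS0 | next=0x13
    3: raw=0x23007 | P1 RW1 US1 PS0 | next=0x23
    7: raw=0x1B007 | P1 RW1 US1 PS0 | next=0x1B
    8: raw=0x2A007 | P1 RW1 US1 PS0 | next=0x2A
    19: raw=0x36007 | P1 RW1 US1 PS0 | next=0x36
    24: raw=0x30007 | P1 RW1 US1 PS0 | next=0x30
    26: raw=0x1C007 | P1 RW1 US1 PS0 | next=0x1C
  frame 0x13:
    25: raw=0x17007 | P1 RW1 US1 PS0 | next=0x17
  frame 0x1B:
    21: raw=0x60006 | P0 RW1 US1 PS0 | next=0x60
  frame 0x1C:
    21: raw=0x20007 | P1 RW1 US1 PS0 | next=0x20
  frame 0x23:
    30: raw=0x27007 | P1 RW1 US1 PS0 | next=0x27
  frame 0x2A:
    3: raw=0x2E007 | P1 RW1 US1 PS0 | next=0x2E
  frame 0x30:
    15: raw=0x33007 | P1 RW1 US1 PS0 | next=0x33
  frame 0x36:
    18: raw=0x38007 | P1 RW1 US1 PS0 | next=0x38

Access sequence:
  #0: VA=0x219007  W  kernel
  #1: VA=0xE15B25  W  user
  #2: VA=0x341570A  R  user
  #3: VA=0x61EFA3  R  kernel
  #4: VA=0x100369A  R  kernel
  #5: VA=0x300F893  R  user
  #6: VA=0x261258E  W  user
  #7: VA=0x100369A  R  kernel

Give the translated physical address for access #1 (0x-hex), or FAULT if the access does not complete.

Trace:
#0 VA=0x219007 (w,kernel):
  lvl0: tbl 0x10, slot 1 ⇒ 0x13007 (P1/RW1/US1/PS0)
  lvl1: tbl 0x13, slot 25 ⇒ 0x17007 (P1/RW1/US1/PS0)
  ⇒ phys 0x17007  [2 reads]
#1 VA=0xE15B25 (w,user):
  lvl0: tbl 0x10, slot 7 ⇒ 0x1B007 (P1/RW1/US1/PS0)
  lvl1: tbl 0x1B, slot 21 ⇒ 0x60006 (P0/RW1/US1/PS0)
  ✗ PAGE_NOT_PRESENT  [2 reads]
#2 VA=0x341570A (r,user):
  lvl0: tbl 0x10, slot 26 ⇒ 0x1C007 (P1/RW1/US1/PS0)
  lvl1: tbl 0x1C, slot 21 ⇒ 0x20007 (P1/RW1/US1/PS0)
  ⇒ phys 0x2070A  [2 reads]
#3 VA=0x61EFA3 (r,kernel):
  lvl0: tbl 0x10, slot 3 ⇒ 0x23007 (P1/RW1/US1/PS0)
  lvl1: tbl 0x23, slot 30 ⇒ 0x27007 (P1/RW1/US1/PS0)
  ⇒ phys 0x27FA3  [2 reads]
#4 VA=0x100369A (r,kernel):
  lvl0: tbl 0x10, slot 8 ⇒ 0x2A007 (P1/RW1/US1/PS0)
  lvl1: tbl 0x2A, slot 3 ⇒ 0x2E007 (P1/RW1/US1/PS0)
  ⇒ phys 0x2E69A  [2 reads]
#5 VA=0x300F893 (r,user):
  lvl0: tbl 0x10, slot 24 ⇒ 0x30007 (P1/RW1/US1/PS0)
  lvl1: tbl 0x30, slot 15 ⇒ 0x33007 (P1/RW1/US1/PS0)
  ⇒ phys 0x33893  [2 reads]
#6 VA=0x261258E (w,user):
  lvl0: tbl 0x10, slot 19 ⇒ 0x36007 (P1/RW1/US1/PS0)
  lvl1: tbl 0x36, slot 18 ⇒ 0x38007 (P1/RW1/US1/PS0)
  ⇒ phys 0x3858E  [2 reads]
#7 VA=0x100369A (r,kernel):
  TLB hit vpn=0x1003 → PA=0x2E69A

Access #1 PA: FAULT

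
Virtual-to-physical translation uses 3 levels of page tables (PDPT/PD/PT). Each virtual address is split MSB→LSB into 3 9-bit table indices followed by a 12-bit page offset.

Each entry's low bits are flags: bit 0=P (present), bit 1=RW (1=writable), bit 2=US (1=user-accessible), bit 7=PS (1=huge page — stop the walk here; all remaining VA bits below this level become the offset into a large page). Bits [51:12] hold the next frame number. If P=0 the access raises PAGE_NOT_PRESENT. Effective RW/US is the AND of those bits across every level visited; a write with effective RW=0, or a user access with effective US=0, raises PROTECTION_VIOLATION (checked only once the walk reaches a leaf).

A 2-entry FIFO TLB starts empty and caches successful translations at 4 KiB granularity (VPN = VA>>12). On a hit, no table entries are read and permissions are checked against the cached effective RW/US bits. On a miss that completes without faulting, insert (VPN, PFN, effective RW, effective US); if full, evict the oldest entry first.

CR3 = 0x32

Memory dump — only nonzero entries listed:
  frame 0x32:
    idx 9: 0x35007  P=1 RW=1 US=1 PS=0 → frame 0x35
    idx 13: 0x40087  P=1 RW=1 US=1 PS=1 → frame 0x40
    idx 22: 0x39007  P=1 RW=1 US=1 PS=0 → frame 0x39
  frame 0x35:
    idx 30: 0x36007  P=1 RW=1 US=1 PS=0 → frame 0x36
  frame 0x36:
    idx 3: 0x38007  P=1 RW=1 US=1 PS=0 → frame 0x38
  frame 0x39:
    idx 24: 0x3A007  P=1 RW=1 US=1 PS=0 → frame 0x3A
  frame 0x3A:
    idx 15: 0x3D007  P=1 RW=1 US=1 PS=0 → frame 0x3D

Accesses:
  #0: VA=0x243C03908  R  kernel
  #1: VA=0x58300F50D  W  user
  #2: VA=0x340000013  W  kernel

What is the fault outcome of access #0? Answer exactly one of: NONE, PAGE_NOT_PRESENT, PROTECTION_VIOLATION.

Walk each access:
#0 VA=0x243C03908 (r,kernel):
  L0: frame=0x32 idx=9 entry=0x35007 [P=1 RW=1 US=1 PS=0]
  L1: frame=0x35 idx=30 entry=0x36007 [P=1 RW=1 US=1 PS=0]
  L2: frame=0x36 idx=3 entry=0x38007 [P=1 RW=1 US=1 PS=0]
  ⇒ phys 0x38908  [3 reads]
#1 VA=0x58300F50D (w,user):
  L0: frame=0x32 idx=22 entry=0x39007 [P=1 RW=1 US=1 PS=0]
  L1: frame=0x39 idx=24 entry=0x3A007 [P=1 RW=1 US=1 PS=0]
  L2: frame=0x3A idx=15 entry=0x3D007 [P=1 RW=1 US=1 PS=0]
  ⇒ phys 0x3D50D  [3 reads]
#2 VA=0x340000013 (w,kernel):
  L0: frame=0x32 idx=13 entry=0x40087 [P=1 RW=1 US=1 PS=1]
  ⇒ phys 0x40013 (huge @L0)  [1 reads]

Access #0 fault: NONE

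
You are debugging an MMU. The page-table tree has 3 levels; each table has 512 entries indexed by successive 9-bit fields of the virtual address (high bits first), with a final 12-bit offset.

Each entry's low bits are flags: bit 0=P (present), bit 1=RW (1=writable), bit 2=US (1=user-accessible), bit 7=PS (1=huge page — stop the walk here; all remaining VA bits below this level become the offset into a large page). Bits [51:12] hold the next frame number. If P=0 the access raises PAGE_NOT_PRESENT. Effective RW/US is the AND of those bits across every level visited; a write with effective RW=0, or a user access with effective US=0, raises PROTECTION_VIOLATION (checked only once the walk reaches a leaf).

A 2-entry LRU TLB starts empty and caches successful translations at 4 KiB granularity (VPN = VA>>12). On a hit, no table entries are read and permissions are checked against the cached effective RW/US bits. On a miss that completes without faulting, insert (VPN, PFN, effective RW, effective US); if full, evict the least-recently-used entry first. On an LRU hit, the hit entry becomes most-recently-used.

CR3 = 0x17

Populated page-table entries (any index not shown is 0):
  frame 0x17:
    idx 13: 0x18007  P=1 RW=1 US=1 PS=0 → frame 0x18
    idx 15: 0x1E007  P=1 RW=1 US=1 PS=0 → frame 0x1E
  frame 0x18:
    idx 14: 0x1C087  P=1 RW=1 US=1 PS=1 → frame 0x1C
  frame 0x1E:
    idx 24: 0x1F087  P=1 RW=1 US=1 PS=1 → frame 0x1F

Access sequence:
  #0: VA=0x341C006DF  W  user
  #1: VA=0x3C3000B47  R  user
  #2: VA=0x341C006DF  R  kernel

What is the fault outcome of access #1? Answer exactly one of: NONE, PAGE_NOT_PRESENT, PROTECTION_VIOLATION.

Walk each access:
#0 VA=0x341C006DF (w,user):
  lvl0: tbl 0x17, slot 13 ⇒ 0x18007 (P1/RW1/US1/PS0)
  lvl1: tbl 0x18, slot 14 ⇒ 0x1C087 (P1/RW1/US1/PS1)
  → PA=0x1C6DF (huge @L1)  (2 entries read)
#1 VA=0x3C3000B47 (r,user):
  lvl0: tbl 0x17, slot 15 ⇒ 0x1E007 (P1/RW1/US1/PS0)
  lvl1: tbl 0x1E, slot 24 ⇒ 0x1F087 (P1/RW1/US1/PS1)
  → PA=0x1FB47 (huge @L1)  (2 entries read)
#2 VA=0x341C006DF (r,kernel):
  TLB hit vpn=0x341C00 → PA=0x1C6DF

Access #1 fault: NONE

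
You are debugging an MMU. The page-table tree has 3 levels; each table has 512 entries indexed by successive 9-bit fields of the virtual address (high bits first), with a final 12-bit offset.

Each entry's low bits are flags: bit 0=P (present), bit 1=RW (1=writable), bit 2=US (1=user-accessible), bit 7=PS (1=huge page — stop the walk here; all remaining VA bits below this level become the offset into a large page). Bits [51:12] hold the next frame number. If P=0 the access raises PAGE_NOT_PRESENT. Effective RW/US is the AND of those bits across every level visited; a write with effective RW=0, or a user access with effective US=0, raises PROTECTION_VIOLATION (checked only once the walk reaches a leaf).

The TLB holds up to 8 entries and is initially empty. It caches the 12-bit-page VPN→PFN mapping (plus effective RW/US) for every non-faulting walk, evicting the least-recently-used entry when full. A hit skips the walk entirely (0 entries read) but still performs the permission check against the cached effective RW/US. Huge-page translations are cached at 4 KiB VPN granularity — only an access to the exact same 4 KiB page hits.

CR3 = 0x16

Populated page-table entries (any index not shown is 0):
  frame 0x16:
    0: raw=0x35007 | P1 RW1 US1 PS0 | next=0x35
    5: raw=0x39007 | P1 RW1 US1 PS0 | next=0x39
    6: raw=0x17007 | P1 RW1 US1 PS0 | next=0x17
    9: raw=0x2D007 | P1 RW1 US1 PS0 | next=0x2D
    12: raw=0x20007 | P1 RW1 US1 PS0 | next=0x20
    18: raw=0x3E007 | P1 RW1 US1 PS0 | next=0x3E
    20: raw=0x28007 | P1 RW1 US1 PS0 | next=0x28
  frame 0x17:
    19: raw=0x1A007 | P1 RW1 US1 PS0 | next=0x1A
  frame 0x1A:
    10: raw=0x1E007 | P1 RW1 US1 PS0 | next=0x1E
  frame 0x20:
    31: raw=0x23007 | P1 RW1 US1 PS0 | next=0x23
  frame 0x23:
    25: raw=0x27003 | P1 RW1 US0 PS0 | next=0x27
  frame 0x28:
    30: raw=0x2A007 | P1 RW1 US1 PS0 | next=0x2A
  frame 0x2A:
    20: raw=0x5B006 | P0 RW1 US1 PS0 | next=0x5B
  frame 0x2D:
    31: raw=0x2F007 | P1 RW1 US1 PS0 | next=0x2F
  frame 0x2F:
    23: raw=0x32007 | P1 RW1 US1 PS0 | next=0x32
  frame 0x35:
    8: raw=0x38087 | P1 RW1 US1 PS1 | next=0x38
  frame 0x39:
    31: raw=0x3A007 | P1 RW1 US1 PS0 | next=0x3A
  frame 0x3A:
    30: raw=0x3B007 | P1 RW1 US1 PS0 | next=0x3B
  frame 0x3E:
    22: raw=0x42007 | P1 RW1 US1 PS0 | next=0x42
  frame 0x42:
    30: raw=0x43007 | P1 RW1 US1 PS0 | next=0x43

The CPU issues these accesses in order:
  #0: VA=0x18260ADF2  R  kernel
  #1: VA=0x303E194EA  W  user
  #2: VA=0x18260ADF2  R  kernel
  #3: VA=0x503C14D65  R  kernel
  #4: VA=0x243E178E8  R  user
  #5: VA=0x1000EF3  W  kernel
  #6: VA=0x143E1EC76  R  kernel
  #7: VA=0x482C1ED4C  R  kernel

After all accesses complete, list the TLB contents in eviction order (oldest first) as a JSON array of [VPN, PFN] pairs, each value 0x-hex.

Per-access translation:
#0 VA=0x18260ADF2 (r,kernel):
  [0] read 0x16 idx=6: raw=0x17007 flags P=1 W=1 U=1 S=0
  [1] read 0x17 idx=19: raw=0x1A007 flags P=1 W=1 U=1 S=0
  [2] read 0x1A idx=10: raw=0x1E007 flags P=1 W=1 U=1 S=0
  ✓ 0x1EDF2  — 3 lookups
#1 VA=0x303E194EA (w,user):
  [0] read 0x16 idx=12: raw=0x20007 flags P=1 W=1 U=1 S=0
  [1] read 0x20 idx=31: raw=0x23007 flags P=1 W=1 U=1 S=0
  [2] read 0x23 idx=25: raw=0x27003 flags P=1 W=1 U=0 S=0
  ⇒ fault: PROTECTION_VIOLATION  — 3 lookups
#2 VA=0x18260ADF2 (r,kernel):
  TLB hit vpn=0x18260A → PA=0x1EDF2
#3 VA=0x503C14D65 (r,kernel):
  [0] read 0x16 idx=20: raw=0x28007 flags P=1 W=1 U=1 S=0
  [1] read 0x28 idx=30: raw=0x2A007 flags P=1 W=1 U=1 S=0
  [2] read 0x2A idx=20: raw=0x5B006 flags P=0 W=1 U=1 S=0
  ⇒ fault: PAGE_NOT_PRESENT  — 3 lookups
#4 VA=0x243E178E8 (r,user):
  [0] read 0x16 idx=9: raw=0x2D007 flags P=1 W=1 U=1 S=0
  [1] read 0x2D idx=31: raw=0x2F007 flags P=1 W=1 U=1 S=0
  [2] read 0x2F idx=23: raw=0x32007 flags P=1 W=1 U=1 S=0
  ✓ 0x328E8  — 3 lookups
#5 VA=0x1000EF3 (w,kernel):
  [0] read 0x16 idx=0: raw=0x35007 flags P=1 W=1 U=1 S=0
  [1] read 0x35 idx=8: raw=0x38087 flags P=1 W=1 U=1 S=1
  ✓ 0x38EF3 (huge @L1)  — 2 lookups
#6 VA=0x143E1EC76 (r,kernel):
  [0] read 0x16 idx=5: raw=0x39007 flags P=1 W=1 U=1 S=0
  [1] read 0x39 idx=31: raw=0x3A007 flags P=1 W=1 U=1 S=0
  [2] read 0x3A idx=30: raw=0x3B007 flags P=1 W=1 U=1 S=0
  ✓ 0x3BC76  — 3 lookups
#7 VA=0x482C1ED4C (r,kernel):
  [0] read 0x16 idx=18: raw=0x3E007 flags P=1 W=1 U=1 S=0
  [1] read 0x3E idx=22: raw=0x42007 flags P=1 W=1 U=1 S=0
  [2] read 0x42 idx=30: raw=0x43007 flags P=1 W=1 U=1 S=0
  ✓ 0x43D4C  — 3 lookups

TLB: [["0x18260A", "0x1E"], ["0x243E17", "0x32"], ["0x1000", "0x38"], ["0x143E1E", "0x3B"], ["0x482C1E", "0x43"]]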